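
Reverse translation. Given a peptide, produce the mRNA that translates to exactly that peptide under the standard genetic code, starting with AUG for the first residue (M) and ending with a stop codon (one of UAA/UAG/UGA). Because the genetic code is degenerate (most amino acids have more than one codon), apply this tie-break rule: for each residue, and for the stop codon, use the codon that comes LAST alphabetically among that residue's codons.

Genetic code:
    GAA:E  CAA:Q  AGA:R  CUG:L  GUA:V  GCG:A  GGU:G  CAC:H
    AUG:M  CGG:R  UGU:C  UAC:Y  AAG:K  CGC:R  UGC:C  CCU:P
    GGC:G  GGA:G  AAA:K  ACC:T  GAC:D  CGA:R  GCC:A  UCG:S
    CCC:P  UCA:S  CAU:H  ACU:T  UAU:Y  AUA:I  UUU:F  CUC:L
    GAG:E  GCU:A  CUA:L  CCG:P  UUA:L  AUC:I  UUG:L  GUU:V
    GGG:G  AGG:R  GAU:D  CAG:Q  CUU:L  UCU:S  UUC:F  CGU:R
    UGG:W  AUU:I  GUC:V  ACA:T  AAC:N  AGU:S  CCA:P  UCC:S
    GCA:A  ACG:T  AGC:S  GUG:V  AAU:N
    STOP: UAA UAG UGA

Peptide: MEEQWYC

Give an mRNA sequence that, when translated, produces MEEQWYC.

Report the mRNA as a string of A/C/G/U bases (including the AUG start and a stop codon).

residue 1: M -> AUG (start codon)
residue 2: E codons sorted = GAA,GAG -> pick last = GAG
residue 3: E codons sorted = GAA,GAG -> pick last = GAG
residue 4: Q codons sorted = CAA,CAG -> pick last = CAG
residue 5: W -> UGG (only codon)
residue 6: Y codons sorted = UAC,UAU -> pick last = UAU
residue 7: C codons sorted = UGC,UGU -> pick last = UGU
terminator: stop codons sorted = UAA,UAG,UGA -> pick last = UGA

Answer: mRNA: AUGGAGGAGCAGUGGUAUUGUUGA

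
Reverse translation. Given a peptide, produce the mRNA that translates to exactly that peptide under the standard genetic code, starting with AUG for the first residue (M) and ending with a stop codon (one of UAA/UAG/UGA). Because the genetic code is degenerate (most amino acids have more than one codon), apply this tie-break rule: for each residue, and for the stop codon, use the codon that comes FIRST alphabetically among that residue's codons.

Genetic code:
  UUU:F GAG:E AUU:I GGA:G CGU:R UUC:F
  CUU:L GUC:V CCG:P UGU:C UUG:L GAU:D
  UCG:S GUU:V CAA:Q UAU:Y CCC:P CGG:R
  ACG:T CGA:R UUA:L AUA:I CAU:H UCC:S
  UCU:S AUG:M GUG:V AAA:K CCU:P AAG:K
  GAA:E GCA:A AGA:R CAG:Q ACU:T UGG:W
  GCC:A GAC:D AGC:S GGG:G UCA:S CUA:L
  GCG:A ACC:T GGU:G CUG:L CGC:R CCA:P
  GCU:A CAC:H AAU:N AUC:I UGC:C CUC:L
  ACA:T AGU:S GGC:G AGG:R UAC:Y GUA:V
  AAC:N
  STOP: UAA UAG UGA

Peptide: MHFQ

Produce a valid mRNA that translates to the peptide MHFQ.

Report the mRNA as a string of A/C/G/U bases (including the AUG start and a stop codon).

Answer: mRNA: AUGCACUUCCAAUAA

Derivation:
residue 1: M -> AUG (start codon)
residue 2: H codons sorted = CAC,CAU -> pick first = CAC
residue 3: F codons sorted = UUC,UUU -> pick first = UUC
residue 4: Q codons sorted = CAA,CAG -> pick first = CAA
terminator: stop codons sorted = UAA,UAG,UGA -> pick first = UAA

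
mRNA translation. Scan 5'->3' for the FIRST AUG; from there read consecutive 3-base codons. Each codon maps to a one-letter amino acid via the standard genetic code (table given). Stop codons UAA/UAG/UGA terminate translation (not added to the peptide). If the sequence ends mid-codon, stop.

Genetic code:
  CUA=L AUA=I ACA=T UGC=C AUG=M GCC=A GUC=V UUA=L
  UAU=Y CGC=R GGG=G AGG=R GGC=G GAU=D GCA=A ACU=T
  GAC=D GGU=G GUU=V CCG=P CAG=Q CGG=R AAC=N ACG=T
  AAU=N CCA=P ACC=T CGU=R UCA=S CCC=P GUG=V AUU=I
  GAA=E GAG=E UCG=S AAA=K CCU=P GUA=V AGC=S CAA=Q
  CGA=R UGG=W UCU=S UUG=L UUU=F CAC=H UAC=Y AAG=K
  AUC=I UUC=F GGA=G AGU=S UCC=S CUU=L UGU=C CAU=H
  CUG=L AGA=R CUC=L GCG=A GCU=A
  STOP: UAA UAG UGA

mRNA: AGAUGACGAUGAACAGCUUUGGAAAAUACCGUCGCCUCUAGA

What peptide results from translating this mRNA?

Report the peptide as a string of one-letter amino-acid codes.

start AUG at pos 2
pos 2: AUG -> M; peptide=M
pos 5: ACG -> T; peptide=MT
pos 8: AUG -> M; peptide=MTM
pos 11: AAC -> N; peptide=MTMN
pos 14: AGC -> S; peptide=MTMNS
pos 17: UUU -> F; peptide=MTMNSF
pos 20: GGA -> G; peptide=MTMNSFG
pos 23: AAA -> K; peptide=MTMNSFGK
pos 26: UAC -> Y; peptide=MTMNSFGKY
pos 29: CGU -> R; peptide=MTMNSFGKYR
pos 32: CGC -> R; peptide=MTMNSFGKYRR
pos 35: CUC -> L; peptide=MTMNSFGKYRRL
pos 38: UAG -> STOP

Answer: MTMNSFGKYRRL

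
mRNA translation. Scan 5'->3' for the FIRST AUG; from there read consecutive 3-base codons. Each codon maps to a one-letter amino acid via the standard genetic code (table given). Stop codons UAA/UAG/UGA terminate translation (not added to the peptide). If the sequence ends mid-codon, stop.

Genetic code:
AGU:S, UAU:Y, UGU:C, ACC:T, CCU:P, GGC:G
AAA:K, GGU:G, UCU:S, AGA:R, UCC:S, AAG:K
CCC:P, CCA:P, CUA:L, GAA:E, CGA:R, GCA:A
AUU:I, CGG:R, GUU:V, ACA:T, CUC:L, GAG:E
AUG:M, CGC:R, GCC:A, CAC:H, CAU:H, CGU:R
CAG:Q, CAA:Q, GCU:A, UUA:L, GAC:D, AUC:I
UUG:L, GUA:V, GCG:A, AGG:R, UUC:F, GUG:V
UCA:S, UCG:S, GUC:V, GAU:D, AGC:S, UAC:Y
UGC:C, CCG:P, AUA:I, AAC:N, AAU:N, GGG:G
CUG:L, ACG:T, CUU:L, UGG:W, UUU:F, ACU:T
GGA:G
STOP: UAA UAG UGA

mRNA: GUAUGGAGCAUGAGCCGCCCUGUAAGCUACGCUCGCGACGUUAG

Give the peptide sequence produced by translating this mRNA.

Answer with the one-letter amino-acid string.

Answer: MEHEPPCKLRSRR

Derivation:
start AUG at pos 2
pos 2: AUG -> M; peptide=M
pos 5: GAG -> E; peptide=ME
pos 8: CAU -> H; peptide=MEH
pos 11: GAG -> E; peptide=MEHE
pos 14: CCG -> P; peptide=MEHEP
pos 17: CCC -> P; peptide=MEHEPP
pos 20: UGU -> C; peptide=MEHEPPC
pos 23: AAG -> K; peptide=MEHEPPCK
pos 26: CUA -> L; peptide=MEHEPPCKL
pos 29: CGC -> R; peptide=MEHEPPCKLR
pos 32: UCG -> S; peptide=MEHEPPCKLRS
pos 35: CGA -> R; peptide=MEHEPPCKLRSR
pos 38: CGU -> R; peptide=MEHEPPCKLRSRR
pos 41: UAG -> STOP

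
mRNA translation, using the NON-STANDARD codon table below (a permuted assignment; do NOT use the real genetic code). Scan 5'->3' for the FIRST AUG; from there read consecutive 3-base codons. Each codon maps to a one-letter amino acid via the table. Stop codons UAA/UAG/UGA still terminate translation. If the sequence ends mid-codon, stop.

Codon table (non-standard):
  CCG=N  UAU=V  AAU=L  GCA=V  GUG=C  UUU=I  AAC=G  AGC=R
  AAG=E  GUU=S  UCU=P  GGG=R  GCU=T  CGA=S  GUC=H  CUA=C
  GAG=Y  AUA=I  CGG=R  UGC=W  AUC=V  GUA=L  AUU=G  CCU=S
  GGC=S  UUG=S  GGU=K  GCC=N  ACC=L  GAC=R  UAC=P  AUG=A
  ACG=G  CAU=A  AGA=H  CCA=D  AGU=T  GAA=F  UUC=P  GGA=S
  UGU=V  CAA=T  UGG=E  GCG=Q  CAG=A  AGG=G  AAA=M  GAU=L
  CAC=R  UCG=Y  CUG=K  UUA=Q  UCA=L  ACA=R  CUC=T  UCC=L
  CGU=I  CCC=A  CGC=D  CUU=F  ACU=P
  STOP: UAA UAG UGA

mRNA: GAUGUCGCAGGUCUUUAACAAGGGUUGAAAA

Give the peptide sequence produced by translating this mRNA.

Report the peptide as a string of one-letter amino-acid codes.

start AUG at pos 1
pos 1: AUG -> A; peptide=A
pos 4: UCG -> Y; peptide=AY
pos 7: CAG -> A; peptide=AYA
pos 10: GUC -> H; peptide=AYAH
pos 13: UUU -> I; peptide=AYAHI
pos 16: AAC -> G; peptide=AYAHIG
pos 19: AAG -> E; peptide=AYAHIGE
pos 22: GGU -> K; peptide=AYAHIGEK
pos 25: UGA -> STOP

Answer: AYAHIGEK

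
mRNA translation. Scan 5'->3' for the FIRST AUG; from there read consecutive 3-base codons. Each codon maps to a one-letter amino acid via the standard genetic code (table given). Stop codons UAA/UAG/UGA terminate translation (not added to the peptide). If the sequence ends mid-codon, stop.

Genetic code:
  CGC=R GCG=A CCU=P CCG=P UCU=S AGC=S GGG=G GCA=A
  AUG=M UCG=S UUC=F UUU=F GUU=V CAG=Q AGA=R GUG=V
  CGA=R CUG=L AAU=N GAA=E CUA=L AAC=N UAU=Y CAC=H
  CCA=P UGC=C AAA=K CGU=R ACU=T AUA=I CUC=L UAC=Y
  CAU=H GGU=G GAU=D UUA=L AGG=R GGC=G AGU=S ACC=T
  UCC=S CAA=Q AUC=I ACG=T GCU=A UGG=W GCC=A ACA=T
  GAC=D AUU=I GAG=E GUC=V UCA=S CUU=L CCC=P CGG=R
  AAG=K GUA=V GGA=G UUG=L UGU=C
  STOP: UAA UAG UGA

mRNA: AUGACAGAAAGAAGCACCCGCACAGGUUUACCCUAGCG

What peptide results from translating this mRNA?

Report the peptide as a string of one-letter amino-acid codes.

start AUG at pos 0
pos 0: AUG -> M; peptide=M
pos 3: ACA -> T; peptide=MT
pos 6: GAA -> E; peptide=MTE
pos 9: AGA -> R; peptide=MTER
pos 12: AGC -> S; peptide=MTERS
pos 15: ACC -> T; peptide=MTERST
pos 18: CGC -> R; peptide=MTERSTR
pos 21: ACA -> T; peptide=MTERSTRT
pos 24: GGU -> G; peptide=MTERSTRTG
pos 27: UUA -> L; peptide=MTERSTRTGL
pos 30: CCC -> P; peptide=MTERSTRTGLP
pos 33: UAG -> STOP

Answer: MTERSTRTGLP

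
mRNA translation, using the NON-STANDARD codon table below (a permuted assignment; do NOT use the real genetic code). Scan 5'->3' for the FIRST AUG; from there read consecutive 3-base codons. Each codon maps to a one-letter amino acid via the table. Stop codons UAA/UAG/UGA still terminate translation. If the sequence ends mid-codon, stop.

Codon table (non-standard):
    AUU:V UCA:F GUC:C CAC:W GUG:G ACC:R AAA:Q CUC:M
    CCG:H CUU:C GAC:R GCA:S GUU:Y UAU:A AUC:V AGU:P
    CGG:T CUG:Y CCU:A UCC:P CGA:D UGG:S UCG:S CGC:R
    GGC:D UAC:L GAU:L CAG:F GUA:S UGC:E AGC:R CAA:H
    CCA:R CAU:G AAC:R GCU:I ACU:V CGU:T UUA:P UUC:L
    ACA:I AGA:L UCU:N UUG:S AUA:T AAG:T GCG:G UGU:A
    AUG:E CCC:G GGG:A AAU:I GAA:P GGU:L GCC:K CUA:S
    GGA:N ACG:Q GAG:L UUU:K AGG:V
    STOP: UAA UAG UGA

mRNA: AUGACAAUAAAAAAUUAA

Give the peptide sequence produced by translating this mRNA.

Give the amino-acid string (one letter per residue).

start AUG at pos 0
pos 0: AUG -> E; peptide=E
pos 3: ACA -> I; peptide=EI
pos 6: AUA -> T; peptide=EIT
pos 9: AAA -> Q; peptide=EITQ
pos 12: AAU -> I; peptide=EITQI
pos 15: UAA -> STOP

Answer: EITQI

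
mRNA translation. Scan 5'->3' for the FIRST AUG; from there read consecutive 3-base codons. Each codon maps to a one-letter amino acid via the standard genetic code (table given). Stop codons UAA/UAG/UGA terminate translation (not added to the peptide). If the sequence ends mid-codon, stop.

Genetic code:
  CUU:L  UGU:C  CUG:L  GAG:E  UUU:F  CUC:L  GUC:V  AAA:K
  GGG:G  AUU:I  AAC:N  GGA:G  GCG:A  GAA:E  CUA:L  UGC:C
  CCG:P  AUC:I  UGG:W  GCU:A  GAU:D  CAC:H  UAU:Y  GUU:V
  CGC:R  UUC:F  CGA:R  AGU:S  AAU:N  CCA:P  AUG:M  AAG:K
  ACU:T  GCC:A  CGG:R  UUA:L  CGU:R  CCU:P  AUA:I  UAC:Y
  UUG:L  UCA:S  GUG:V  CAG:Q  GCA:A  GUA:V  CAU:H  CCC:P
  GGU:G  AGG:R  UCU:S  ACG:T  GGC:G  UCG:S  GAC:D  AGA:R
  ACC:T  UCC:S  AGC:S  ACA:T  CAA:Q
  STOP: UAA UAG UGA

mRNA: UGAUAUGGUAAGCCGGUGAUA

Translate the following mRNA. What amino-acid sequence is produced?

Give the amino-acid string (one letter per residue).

start AUG at pos 4
pos 4: AUG -> M; peptide=M
pos 7: GUA -> V; peptide=MV
pos 10: AGC -> S; peptide=MVS
pos 13: CGG -> R; peptide=MVSR
pos 16: UGA -> STOP

Answer: MVSR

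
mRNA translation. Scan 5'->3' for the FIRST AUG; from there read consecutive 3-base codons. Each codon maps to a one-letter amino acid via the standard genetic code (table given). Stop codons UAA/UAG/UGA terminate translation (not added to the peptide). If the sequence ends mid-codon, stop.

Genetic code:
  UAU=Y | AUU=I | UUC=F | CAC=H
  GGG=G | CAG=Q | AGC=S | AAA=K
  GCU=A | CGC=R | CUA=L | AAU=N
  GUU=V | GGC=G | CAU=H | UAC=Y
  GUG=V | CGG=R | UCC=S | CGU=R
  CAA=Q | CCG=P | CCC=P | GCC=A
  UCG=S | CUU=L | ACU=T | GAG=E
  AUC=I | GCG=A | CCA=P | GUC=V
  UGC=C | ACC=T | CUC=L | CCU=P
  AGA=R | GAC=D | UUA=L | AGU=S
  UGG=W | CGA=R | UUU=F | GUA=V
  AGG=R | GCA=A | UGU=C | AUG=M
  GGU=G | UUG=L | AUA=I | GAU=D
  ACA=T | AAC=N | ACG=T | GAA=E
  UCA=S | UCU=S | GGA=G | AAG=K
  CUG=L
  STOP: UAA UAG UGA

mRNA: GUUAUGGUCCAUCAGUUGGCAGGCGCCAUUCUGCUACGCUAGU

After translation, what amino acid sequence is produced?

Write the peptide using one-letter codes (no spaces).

start AUG at pos 3
pos 3: AUG -> M; peptide=M
pos 6: GUC -> V; peptide=MV
pos 9: CAU -> H; peptide=MVH
pos 12: CAG -> Q; peptide=MVHQ
pos 15: UUG -> L; peptide=MVHQL
pos 18: GCA -> A; peptide=MVHQLA
pos 21: GGC -> G; peptide=MVHQLAG
pos 24: GCC -> A; peptide=MVHQLAGA
pos 27: AUU -> I; peptide=MVHQLAGAI
pos 30: CUG -> L; peptide=MVHQLAGAIL
pos 33: CUA -> L; peptide=MVHQLAGAILL
pos 36: CGC -> R; peptide=MVHQLAGAILLR
pos 39: UAG -> STOP

Answer: MVHQLAGAILLR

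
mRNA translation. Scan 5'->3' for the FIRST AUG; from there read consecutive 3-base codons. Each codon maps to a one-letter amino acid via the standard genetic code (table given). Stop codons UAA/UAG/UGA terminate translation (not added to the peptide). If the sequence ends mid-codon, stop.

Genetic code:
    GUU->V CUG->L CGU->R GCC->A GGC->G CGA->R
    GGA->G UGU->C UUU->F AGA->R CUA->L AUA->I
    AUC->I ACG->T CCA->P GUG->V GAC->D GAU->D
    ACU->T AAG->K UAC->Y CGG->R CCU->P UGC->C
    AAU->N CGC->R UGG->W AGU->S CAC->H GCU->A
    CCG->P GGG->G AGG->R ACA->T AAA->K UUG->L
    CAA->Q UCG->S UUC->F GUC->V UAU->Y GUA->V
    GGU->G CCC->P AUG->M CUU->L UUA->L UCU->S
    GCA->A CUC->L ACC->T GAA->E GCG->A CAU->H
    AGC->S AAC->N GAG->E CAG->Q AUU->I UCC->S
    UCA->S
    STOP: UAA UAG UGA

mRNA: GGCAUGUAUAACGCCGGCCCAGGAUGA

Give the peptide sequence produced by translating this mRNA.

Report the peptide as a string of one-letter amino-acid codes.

Answer: MYNAGPG

Derivation:
start AUG at pos 3
pos 3: AUG -> M; peptide=M
pos 6: UAU -> Y; peptide=MY
pos 9: AAC -> N; peptide=MYN
pos 12: GCC -> A; peptide=MYNA
pos 15: GGC -> G; peptide=MYNAG
pos 18: CCA -> P; peptide=MYNAGP
pos 21: GGA -> G; peptide=MYNAGPG
pos 24: UGA -> STOP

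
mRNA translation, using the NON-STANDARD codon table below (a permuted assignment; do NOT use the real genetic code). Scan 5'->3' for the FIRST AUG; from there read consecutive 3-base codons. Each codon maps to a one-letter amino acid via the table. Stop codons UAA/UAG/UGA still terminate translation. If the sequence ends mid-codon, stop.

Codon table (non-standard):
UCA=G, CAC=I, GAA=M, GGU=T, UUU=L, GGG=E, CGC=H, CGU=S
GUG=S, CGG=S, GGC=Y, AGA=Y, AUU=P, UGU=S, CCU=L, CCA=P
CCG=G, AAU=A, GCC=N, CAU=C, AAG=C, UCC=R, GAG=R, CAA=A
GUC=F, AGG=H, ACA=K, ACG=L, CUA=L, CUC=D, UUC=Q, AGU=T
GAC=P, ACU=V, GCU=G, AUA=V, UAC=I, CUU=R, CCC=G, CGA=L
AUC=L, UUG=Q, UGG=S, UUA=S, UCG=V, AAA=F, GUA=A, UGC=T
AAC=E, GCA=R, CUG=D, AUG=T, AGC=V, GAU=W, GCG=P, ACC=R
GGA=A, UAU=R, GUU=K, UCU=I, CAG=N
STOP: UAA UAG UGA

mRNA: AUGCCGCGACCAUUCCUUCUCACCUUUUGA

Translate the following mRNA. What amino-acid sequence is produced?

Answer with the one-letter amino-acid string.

Answer: TGLPQRDRL

Derivation:
start AUG at pos 0
pos 0: AUG -> T; peptide=T
pos 3: CCG -> G; peptide=TG
pos 6: CGA -> L; peptide=TGL
pos 9: CCA -> P; peptide=TGLP
pos 12: UUC -> Q; peptide=TGLPQ
pos 15: CUU -> R; peptide=TGLPQR
pos 18: CUC -> D; peptide=TGLPQRD
pos 21: ACC -> R; peptide=TGLPQRDR
pos 24: UUU -> L; peptide=TGLPQRDRL
pos 27: UGA -> STOP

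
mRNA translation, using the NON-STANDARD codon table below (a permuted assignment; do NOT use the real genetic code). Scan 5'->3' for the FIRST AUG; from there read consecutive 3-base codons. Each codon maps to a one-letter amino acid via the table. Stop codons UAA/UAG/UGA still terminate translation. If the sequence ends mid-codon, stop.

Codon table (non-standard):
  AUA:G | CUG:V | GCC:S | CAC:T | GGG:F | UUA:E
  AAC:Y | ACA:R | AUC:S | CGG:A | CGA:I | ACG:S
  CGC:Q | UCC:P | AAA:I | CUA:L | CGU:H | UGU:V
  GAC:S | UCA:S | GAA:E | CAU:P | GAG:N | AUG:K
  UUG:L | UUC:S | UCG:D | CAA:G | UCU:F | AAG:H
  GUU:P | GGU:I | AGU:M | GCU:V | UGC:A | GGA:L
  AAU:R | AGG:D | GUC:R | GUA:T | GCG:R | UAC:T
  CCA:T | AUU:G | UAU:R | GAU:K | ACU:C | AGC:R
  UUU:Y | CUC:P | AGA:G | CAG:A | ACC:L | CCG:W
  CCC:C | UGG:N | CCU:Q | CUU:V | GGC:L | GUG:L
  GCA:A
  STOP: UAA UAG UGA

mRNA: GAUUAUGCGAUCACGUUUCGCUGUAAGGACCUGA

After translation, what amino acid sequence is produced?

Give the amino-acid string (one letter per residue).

Answer: KISHSVTDL

Derivation:
start AUG at pos 4
pos 4: AUG -> K; peptide=K
pos 7: CGA -> I; peptide=KI
pos 10: UCA -> S; peptide=KIS
pos 13: CGU -> H; peptide=KISH
pos 16: UUC -> S; peptide=KISHS
pos 19: GCU -> V; peptide=KISHSV
pos 22: GUA -> T; peptide=KISHSVT
pos 25: AGG -> D; peptide=KISHSVTD
pos 28: ACC -> L; peptide=KISHSVTDL
pos 31: UGA -> STOP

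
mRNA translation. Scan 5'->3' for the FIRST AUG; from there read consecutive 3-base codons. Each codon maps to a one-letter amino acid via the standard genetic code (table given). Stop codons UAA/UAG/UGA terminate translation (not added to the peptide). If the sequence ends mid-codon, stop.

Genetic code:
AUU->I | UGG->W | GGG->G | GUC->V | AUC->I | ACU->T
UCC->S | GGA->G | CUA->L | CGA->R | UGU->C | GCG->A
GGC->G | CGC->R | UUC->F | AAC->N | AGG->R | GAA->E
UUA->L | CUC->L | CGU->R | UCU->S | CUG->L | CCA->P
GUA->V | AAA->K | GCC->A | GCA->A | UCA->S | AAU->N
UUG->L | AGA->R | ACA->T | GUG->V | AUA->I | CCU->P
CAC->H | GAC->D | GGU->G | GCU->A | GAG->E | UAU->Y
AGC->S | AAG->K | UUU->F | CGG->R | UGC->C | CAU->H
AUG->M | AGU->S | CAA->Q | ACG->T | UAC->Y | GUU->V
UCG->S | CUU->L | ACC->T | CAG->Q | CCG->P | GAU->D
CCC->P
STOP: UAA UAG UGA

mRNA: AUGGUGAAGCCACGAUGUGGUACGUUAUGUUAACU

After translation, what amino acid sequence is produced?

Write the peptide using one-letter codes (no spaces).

Answer: MVKPRCGTLC

Derivation:
start AUG at pos 0
pos 0: AUG -> M; peptide=M
pos 3: GUG -> V; peptide=MV
pos 6: AAG -> K; peptide=MVK
pos 9: CCA -> P; peptide=MVKP
pos 12: CGA -> R; peptide=MVKPR
pos 15: UGU -> C; peptide=MVKPRC
pos 18: GGU -> G; peptide=MVKPRCG
pos 21: ACG -> T; peptide=MVKPRCGT
pos 24: UUA -> L; peptide=MVKPRCGTL
pos 27: UGU -> C; peptide=MVKPRCGTLC
pos 30: UAA -> STOP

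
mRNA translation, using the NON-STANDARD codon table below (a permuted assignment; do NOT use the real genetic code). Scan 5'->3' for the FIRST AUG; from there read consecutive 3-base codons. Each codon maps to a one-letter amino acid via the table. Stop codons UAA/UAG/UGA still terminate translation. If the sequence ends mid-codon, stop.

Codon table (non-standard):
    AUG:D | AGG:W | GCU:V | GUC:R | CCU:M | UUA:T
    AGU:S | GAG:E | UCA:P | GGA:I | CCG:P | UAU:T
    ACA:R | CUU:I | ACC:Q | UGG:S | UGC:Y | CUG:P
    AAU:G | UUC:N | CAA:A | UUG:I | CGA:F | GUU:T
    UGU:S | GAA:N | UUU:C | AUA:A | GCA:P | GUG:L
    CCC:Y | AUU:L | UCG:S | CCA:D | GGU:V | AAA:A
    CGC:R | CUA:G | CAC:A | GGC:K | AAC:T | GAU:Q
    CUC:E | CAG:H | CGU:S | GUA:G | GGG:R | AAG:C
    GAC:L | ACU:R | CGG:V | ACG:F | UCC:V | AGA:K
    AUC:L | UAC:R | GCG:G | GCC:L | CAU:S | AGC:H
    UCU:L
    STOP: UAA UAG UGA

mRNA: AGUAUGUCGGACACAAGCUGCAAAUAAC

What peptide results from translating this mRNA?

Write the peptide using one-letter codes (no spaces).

Answer: DSLRHYA

Derivation:
start AUG at pos 3
pos 3: AUG -> D; peptide=D
pos 6: UCG -> S; peptide=DS
pos 9: GAC -> L; peptide=DSL
pos 12: ACA -> R; peptide=DSLR
pos 15: AGC -> H; peptide=DSLRH
pos 18: UGC -> Y; peptide=DSLRHY
pos 21: AAA -> A; peptide=DSLRHYA
pos 24: UAA -> STOP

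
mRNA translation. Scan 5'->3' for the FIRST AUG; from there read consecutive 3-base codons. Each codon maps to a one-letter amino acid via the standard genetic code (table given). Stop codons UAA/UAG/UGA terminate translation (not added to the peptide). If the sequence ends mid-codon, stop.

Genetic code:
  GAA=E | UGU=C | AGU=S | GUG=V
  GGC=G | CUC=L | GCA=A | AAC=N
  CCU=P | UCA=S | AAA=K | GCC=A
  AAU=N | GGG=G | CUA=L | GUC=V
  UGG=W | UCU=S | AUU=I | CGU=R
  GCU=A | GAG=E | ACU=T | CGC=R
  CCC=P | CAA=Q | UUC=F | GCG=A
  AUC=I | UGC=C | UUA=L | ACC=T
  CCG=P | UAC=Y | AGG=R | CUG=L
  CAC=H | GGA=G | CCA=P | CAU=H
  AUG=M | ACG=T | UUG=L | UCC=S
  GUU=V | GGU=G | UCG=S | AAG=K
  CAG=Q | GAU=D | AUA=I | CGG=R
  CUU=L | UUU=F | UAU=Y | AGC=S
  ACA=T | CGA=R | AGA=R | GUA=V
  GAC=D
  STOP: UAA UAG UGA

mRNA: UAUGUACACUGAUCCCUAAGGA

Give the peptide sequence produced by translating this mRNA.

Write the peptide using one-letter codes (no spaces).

Answer: MYTDP

Derivation:
start AUG at pos 1
pos 1: AUG -> M; peptide=M
pos 4: UAC -> Y; peptide=MY
pos 7: ACU -> T; peptide=MYT
pos 10: GAU -> D; peptide=MYTD
pos 13: CCC -> P; peptide=MYTDP
pos 16: UAA -> STOP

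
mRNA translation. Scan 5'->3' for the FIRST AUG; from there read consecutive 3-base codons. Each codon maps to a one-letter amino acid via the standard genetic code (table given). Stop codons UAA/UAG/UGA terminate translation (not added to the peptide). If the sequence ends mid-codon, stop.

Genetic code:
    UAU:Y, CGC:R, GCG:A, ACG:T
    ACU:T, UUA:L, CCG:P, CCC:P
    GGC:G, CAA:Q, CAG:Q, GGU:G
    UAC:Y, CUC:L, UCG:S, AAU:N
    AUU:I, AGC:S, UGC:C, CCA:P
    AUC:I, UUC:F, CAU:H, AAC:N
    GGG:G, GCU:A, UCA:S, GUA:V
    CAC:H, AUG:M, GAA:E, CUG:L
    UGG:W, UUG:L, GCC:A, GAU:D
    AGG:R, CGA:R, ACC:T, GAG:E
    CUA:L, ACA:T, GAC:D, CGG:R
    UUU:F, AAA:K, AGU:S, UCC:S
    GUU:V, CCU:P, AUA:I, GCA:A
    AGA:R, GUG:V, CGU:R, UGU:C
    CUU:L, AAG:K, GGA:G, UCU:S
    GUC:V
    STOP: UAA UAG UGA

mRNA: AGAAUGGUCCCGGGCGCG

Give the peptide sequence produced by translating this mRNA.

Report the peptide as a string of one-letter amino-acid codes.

Answer: MVPGA

Derivation:
start AUG at pos 3
pos 3: AUG -> M; peptide=M
pos 6: GUC -> V; peptide=MV
pos 9: CCG -> P; peptide=MVP
pos 12: GGC -> G; peptide=MVPG
pos 15: GCG -> A; peptide=MVPGA
pos 18: only 0 nt remain (<3), stop (end of mRNA)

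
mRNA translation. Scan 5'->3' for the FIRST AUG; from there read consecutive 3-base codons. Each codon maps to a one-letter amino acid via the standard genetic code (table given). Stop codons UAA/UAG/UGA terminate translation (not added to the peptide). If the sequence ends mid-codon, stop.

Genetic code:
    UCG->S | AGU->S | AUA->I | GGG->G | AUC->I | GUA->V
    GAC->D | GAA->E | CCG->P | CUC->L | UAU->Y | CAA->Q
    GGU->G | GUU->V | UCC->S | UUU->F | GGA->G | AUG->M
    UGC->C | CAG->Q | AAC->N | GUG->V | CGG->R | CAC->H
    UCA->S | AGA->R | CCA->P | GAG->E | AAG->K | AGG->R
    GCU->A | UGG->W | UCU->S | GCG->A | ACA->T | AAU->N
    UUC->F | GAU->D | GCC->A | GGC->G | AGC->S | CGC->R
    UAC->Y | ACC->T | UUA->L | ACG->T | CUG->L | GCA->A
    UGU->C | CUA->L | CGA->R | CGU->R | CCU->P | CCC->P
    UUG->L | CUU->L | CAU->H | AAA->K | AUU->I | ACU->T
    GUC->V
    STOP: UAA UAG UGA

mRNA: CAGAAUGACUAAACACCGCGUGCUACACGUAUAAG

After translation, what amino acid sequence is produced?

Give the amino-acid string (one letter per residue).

Answer: MTKHRVLHV

Derivation:
start AUG at pos 4
pos 4: AUG -> M; peptide=M
pos 7: ACU -> T; peptide=MT
pos 10: AAA -> K; peptide=MTK
pos 13: CAC -> H; peptide=MTKH
pos 16: CGC -> R; peptide=MTKHR
pos 19: GUG -> V; peptide=MTKHRV
pos 22: CUA -> L; peptide=MTKHRVL
pos 25: CAC -> H; peptide=MTKHRVLH
pos 28: GUA -> V; peptide=MTKHRVLHV
pos 31: UAA -> STOP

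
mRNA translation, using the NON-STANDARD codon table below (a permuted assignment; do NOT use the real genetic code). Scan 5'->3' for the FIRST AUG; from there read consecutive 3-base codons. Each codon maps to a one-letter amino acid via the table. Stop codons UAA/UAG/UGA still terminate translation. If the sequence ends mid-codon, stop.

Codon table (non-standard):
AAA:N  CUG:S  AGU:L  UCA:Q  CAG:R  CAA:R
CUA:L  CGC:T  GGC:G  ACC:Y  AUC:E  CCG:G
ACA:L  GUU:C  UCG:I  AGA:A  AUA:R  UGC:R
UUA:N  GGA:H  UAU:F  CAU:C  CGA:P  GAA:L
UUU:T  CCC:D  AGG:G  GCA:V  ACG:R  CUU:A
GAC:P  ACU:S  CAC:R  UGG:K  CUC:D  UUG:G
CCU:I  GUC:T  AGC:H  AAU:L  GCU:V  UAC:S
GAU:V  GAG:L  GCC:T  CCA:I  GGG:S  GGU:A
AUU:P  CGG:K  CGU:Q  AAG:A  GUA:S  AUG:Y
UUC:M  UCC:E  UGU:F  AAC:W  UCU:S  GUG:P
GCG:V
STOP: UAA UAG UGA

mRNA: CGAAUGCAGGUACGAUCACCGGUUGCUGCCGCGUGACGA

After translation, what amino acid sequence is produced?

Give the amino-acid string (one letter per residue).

start AUG at pos 3
pos 3: AUG -> Y; peptide=Y
pos 6: CAG -> R; peptide=YR
pos 9: GUA -> S; peptide=YRS
pos 12: CGA -> P; peptide=YRSP
pos 15: UCA -> Q; peptide=YRSPQ
pos 18: CCG -> G; peptide=YRSPQG
pos 21: GUU -> C; peptide=YRSPQGC
pos 24: GCU -> V; peptide=YRSPQGCV
pos 27: GCC -> T; peptide=YRSPQGCVT
pos 30: GCG -> V; peptide=YRSPQGCVTV
pos 33: UGA -> STOP

Answer: YRSPQGCVTV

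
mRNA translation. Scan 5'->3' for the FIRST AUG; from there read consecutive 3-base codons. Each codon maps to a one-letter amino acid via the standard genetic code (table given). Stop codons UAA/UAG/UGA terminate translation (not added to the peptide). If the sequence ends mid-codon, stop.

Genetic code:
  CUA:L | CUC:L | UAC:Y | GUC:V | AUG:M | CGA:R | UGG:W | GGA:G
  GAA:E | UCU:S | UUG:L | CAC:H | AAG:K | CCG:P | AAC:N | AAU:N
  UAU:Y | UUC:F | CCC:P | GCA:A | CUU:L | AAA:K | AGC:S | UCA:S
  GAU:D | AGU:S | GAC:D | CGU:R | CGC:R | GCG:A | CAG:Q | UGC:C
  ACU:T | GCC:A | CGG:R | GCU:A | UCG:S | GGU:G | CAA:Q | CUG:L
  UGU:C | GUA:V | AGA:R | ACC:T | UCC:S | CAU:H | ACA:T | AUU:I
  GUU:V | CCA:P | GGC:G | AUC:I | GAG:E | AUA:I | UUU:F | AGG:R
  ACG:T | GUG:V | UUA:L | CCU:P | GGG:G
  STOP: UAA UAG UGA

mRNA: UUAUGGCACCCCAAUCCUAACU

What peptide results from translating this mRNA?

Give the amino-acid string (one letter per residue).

start AUG at pos 2
pos 2: AUG -> M; peptide=M
pos 5: GCA -> A; peptide=MA
pos 8: CCC -> P; peptide=MAP
pos 11: CAA -> Q; peptide=MAPQ
pos 14: UCC -> S; peptide=MAPQS
pos 17: UAA -> STOP

Answer: MAPQS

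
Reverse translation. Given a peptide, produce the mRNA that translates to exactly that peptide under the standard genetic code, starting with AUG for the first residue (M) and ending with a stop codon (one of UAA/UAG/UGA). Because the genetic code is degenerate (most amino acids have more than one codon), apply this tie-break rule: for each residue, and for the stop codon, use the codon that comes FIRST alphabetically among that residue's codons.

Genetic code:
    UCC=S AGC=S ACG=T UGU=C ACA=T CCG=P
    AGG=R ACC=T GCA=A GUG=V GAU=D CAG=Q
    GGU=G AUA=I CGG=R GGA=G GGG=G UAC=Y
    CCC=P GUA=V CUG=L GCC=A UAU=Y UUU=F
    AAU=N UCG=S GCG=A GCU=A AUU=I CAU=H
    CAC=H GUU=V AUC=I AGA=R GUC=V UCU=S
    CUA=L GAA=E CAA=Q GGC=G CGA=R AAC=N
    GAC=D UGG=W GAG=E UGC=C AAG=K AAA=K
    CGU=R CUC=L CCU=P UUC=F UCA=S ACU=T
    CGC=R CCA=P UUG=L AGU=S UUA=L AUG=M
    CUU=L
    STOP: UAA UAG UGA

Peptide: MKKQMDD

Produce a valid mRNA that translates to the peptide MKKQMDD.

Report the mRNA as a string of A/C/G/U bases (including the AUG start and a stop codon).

Answer: mRNA: AUGAAAAAACAAAUGGACGACUAA

Derivation:
residue 1: M -> AUG (start codon)
residue 2: K codons sorted = AAA,AAG -> pick first = AAA
residue 3: K codons sorted = AAA,AAG -> pick first = AAA
residue 4: Q codons sorted = CAA,CAG -> pick first = CAA
residue 5: M -> AUG (only codon)
residue 6: D codons sorted = GAC,GAU -> pick first = GAC
residue 7: D codons sorted = GAC,GAU -> pick first = GAC
terminator: stop codons sorted = UAA,UAG,UGA -> pick first = UAA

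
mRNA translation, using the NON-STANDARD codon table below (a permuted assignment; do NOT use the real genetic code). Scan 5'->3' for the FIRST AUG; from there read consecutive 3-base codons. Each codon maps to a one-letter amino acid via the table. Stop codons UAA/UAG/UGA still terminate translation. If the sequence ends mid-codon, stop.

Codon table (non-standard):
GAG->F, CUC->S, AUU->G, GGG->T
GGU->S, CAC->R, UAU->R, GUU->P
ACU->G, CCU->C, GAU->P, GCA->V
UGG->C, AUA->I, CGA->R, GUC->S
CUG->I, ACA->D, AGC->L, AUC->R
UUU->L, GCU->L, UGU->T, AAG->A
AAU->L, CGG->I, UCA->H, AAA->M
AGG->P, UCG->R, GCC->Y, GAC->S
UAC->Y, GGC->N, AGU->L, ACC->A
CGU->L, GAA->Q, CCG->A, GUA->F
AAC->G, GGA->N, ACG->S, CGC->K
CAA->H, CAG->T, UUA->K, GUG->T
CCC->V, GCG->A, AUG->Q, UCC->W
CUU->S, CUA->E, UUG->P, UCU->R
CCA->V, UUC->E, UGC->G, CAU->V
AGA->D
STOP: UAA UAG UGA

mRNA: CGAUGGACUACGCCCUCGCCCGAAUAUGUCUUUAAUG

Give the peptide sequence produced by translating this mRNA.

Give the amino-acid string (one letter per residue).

Answer: QSYYSYRITS

Derivation:
start AUG at pos 2
pos 2: AUG -> Q; peptide=Q
pos 5: GAC -> S; peptide=QS
pos 8: UAC -> Y; peptide=QSY
pos 11: GCC -> Y; peptide=QSYY
pos 14: CUC -> S; peptide=QSYYS
pos 17: GCC -> Y; peptide=QSYYSY
pos 20: CGA -> R; peptide=QSYYSYR
pos 23: AUA -> I; peptide=QSYYSYRI
pos 26: UGU -> T; peptide=QSYYSYRIT
pos 29: CUU -> S; peptide=QSYYSYRITS
pos 32: UAA -> STOP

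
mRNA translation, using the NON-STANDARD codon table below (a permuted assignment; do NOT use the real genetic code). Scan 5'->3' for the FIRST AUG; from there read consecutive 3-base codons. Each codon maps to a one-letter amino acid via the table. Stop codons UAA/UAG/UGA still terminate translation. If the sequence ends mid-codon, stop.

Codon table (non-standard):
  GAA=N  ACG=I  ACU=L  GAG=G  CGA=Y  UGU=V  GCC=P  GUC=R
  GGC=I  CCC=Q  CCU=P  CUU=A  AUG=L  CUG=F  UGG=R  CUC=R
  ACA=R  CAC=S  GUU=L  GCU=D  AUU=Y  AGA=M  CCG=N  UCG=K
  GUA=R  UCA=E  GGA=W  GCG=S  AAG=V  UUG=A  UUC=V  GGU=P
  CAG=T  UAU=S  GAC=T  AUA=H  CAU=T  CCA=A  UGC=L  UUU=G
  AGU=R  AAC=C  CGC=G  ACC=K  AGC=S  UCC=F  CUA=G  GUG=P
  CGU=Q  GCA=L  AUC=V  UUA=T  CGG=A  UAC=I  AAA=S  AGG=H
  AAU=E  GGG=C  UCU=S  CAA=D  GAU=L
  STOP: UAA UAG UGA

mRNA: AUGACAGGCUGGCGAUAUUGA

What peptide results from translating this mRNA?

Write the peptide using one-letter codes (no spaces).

start AUG at pos 0
pos 0: AUG -> L; peptide=L
pos 3: ACA -> R; peptide=LR
pos 6: GGC -> I; peptide=LRI
pos 9: UGG -> R; peptide=LRIR
pos 12: CGA -> Y; peptide=LRIRY
pos 15: UAU -> S; peptide=LRIRYS
pos 18: UGA -> STOP

Answer: LRIRYS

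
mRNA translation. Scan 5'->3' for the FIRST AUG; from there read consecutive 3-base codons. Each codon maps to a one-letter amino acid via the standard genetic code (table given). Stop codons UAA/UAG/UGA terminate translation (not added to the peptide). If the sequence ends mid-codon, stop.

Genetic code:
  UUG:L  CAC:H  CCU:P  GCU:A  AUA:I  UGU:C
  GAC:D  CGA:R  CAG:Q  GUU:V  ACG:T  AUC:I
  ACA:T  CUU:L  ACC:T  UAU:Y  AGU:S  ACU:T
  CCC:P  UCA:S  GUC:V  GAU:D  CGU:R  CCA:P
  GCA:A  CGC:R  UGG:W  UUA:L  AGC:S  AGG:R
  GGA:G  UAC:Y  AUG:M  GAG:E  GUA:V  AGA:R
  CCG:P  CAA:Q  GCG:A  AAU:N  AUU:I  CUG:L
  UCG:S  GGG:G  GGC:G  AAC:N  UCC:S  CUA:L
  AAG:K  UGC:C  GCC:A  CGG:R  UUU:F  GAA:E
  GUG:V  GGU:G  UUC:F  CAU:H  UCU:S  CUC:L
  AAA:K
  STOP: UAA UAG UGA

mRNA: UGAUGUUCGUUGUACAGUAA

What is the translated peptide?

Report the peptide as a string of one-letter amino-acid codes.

Answer: MFVVQ

Derivation:
start AUG at pos 2
pos 2: AUG -> M; peptide=M
pos 5: UUC -> F; peptide=MF
pos 8: GUU -> V; peptide=MFV
pos 11: GUA -> V; peptide=MFVV
pos 14: CAG -> Q; peptide=MFVVQ
pos 17: UAA -> STOP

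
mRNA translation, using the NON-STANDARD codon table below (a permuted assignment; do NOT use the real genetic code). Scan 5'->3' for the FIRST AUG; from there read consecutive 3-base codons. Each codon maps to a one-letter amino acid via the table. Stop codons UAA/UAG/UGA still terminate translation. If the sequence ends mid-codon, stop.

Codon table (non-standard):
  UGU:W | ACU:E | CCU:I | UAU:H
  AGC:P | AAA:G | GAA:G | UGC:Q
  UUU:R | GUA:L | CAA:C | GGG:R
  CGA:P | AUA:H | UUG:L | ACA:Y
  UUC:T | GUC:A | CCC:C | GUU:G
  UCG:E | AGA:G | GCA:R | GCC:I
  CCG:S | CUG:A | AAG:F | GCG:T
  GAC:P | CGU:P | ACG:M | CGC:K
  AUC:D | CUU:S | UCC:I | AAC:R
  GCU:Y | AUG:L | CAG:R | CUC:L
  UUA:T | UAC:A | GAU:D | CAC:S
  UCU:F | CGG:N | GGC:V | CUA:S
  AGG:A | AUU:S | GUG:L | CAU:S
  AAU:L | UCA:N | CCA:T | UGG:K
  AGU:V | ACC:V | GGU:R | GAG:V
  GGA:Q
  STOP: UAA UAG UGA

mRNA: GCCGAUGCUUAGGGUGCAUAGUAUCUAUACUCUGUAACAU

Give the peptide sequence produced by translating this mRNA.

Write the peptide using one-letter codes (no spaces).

Answer: LSALSVDHEA

Derivation:
start AUG at pos 4
pos 4: AUG -> L; peptide=L
pos 7: CUU -> S; peptide=LS
pos 10: AGG -> A; peptide=LSA
pos 13: GUG -> L; peptide=LSAL
pos 16: CAU -> S; peptide=LSALS
pos 19: AGU -> V; peptide=LSALSV
pos 22: AUC -> D; peptide=LSALSVD
pos 25: UAU -> H; peptide=LSALSVDH
pos 28: ACU -> E; peptide=LSALSVDHE
pos 31: CUG -> A; peptide=LSALSVDHEA
pos 34: UAA -> STOP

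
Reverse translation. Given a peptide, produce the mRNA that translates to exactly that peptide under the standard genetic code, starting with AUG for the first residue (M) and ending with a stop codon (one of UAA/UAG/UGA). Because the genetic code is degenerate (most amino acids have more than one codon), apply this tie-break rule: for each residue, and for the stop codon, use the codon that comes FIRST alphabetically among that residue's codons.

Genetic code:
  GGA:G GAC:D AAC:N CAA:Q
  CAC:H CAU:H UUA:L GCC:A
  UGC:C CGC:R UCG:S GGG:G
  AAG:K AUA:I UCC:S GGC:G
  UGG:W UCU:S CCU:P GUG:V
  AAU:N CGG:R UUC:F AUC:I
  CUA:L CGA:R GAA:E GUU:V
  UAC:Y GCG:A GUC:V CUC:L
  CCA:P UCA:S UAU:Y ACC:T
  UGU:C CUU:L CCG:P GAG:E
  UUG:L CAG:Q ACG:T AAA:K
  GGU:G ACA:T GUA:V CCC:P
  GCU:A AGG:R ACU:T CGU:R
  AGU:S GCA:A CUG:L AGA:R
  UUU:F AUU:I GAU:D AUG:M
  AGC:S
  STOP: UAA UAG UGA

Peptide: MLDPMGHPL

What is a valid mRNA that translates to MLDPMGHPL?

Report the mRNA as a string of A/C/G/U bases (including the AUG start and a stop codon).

Answer: mRNA: AUGCUAGACCCAAUGGGACACCCACUAUAA

Derivation:
residue 1: M -> AUG (start codon)
residue 2: L codons sorted = CUA,CUC,CUG,CUU,UUA,UUG -> pick first = CUA
residue 3: D codons sorted = GAC,GAU -> pick first = GAC
residue 4: P codons sorted = CCA,CCC,CCG,CCU -> pick first = CCA
residue 5: M -> AUG (only codon)
residue 6: G codons sorted = GGA,GGC,GGG,GGU -> pick first = GGA
residue 7: H codons sorted = CAC,CAU -> pick first = CAC
residue 8: P codons sorted = CCA,CCC,CCG,CCU -> pick first = CCA
residue 9: L codons sorted = CUA,CUC,CUG,CUU,UUA,UUG -> pick first = CUA
terminator: stop codons sorted = UAA,UAG,UGA -> pick first = UAA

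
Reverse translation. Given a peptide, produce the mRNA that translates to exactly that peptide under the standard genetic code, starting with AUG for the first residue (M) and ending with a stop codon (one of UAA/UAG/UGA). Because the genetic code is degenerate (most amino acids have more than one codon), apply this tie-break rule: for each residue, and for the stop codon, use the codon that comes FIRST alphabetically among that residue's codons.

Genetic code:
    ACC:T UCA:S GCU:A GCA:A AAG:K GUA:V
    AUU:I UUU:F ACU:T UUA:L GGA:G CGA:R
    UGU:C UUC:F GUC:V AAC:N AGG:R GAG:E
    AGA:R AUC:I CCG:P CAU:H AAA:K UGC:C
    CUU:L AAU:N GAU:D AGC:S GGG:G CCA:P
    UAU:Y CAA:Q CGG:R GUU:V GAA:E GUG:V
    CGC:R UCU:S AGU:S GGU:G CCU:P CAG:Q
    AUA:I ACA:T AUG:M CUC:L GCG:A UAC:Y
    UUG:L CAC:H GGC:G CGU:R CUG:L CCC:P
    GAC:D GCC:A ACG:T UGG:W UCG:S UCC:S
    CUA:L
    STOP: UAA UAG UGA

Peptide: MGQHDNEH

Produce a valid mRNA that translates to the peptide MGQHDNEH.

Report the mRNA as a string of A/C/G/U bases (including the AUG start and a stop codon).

residue 1: M -> AUG (start codon)
residue 2: G codons sorted = GGA,GGC,GGG,GGU -> pick first = GGA
residue 3: Q codons sorted = CAA,CAG -> pick first = CAA
residue 4: H codons sorted = CAC,CAU -> pick first = CAC
residue 5: D codons sorted = GAC,GAU -> pick first = GAC
residue 6: N codons sorted = AAC,AAU -> pick first = AAC
residue 7: E codons sorted = GAA,GAG -> pick first = GAA
residue 8: H codons sorted = CAC,CAU -> pick first = CAC
terminator: stop codons sorted = UAA,UAG,UGA -> pick first = UAA

Answer: mRNA: AUGGGACAACACGACAACGAACACUAA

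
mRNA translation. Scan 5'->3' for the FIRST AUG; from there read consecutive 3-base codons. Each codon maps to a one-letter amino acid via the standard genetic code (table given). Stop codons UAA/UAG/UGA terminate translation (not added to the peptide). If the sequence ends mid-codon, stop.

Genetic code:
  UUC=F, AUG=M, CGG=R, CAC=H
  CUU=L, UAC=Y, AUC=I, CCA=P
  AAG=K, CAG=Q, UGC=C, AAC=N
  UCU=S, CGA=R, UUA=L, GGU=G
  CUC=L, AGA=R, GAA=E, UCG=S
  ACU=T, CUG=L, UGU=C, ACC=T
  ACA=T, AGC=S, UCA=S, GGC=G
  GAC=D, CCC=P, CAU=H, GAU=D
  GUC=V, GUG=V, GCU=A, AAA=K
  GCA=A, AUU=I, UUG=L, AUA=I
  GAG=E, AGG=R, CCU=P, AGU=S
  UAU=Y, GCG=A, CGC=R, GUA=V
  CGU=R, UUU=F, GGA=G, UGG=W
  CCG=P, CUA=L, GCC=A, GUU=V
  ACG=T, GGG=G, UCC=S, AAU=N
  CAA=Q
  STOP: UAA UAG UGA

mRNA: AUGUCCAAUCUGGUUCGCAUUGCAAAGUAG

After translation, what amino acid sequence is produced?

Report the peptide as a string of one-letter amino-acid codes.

start AUG at pos 0
pos 0: AUG -> M; peptide=M
pos 3: UCC -> S; peptide=MS
pos 6: AAU -> N; peptide=MSN
pos 9: CUG -> L; peptide=MSNL
pos 12: GUU -> V; peptide=MSNLV
pos 15: CGC -> R; peptide=MSNLVR
pos 18: AUU -> I; peptide=MSNLVRI
pos 21: GCA -> A; peptide=MSNLVRIA
pos 24: AAG -> K; peptide=MSNLVRIAK
pos 27: UAG -> STOP

Answer: MSNLVRIAK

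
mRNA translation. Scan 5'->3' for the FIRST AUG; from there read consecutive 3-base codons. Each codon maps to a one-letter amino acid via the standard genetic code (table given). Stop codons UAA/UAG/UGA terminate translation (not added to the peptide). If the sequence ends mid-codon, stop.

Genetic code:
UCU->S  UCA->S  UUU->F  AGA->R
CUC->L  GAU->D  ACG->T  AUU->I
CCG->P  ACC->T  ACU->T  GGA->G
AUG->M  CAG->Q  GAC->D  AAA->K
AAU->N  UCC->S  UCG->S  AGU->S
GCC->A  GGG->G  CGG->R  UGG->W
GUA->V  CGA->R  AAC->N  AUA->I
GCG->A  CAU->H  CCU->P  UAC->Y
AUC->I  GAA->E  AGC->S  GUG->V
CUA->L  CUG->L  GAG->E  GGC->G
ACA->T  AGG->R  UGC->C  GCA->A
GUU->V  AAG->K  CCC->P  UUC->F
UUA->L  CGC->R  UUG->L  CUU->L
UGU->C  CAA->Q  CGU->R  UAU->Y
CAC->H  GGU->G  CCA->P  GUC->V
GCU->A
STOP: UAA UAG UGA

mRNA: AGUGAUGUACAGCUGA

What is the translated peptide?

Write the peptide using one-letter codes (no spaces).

start AUG at pos 4
pos 4: AUG -> M; peptide=M
pos 7: UAC -> Y; peptide=MY
pos 10: AGC -> S; peptide=MYS
pos 13: UGA -> STOP

Answer: MYS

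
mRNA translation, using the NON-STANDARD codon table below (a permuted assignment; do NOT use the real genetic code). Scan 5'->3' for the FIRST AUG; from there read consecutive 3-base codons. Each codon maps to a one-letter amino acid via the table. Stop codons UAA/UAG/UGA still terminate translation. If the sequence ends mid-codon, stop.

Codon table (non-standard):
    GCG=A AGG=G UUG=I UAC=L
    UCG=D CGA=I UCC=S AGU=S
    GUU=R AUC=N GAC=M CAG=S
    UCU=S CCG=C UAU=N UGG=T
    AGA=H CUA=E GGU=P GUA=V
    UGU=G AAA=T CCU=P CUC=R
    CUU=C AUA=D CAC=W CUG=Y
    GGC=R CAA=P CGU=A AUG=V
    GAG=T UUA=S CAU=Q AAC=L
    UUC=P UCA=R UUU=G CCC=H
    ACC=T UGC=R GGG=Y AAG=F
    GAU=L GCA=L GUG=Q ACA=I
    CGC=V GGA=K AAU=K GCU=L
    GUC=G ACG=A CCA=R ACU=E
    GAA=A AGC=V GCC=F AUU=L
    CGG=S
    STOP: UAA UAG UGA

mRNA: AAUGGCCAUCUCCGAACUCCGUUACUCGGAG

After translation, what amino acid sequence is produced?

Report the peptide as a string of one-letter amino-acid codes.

Answer: VFNSARALDT

Derivation:
start AUG at pos 1
pos 1: AUG -> V; peptide=V
pos 4: GCC -> F; peptide=VF
pos 7: AUC -> N; peptide=VFN
pos 10: UCC -> S; peptide=VFNS
pos 13: GAA -> A; peptide=VFNSA
pos 16: CUC -> R; peptide=VFNSAR
pos 19: CGU -> A; peptide=VFNSARA
pos 22: UAC -> L; peptide=VFNSARAL
pos 25: UCG -> D; peptide=VFNSARALD
pos 28: GAG -> T; peptide=VFNSARALDT
pos 31: only 0 nt remain (<3), stop (end of mRNA)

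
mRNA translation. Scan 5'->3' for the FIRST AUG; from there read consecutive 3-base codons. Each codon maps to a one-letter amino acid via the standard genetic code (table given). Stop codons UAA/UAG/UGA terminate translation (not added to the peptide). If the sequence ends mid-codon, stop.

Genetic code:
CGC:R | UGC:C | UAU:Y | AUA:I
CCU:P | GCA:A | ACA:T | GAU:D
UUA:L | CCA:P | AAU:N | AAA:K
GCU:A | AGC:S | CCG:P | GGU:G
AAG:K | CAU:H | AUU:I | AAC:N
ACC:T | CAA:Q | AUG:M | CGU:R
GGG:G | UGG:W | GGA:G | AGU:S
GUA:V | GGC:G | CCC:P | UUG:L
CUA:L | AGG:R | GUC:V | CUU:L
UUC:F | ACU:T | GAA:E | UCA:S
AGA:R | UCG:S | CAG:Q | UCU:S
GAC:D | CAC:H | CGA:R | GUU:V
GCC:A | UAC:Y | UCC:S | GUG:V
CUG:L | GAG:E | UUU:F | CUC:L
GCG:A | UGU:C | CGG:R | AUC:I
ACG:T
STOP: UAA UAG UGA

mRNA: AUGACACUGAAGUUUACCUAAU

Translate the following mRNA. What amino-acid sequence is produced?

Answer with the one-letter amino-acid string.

start AUG at pos 0
pos 0: AUG -> M; peptide=M
pos 3: ACA -> T; peptide=MT
pos 6: CUG -> L; peptide=MTL
pos 9: AAG -> K; peptide=MTLK
pos 12: UUU -> F; peptide=MTLKF
pos 15: ACC -> T; peptide=MTLKFT
pos 18: UAA -> STOP

Answer: MTLKFT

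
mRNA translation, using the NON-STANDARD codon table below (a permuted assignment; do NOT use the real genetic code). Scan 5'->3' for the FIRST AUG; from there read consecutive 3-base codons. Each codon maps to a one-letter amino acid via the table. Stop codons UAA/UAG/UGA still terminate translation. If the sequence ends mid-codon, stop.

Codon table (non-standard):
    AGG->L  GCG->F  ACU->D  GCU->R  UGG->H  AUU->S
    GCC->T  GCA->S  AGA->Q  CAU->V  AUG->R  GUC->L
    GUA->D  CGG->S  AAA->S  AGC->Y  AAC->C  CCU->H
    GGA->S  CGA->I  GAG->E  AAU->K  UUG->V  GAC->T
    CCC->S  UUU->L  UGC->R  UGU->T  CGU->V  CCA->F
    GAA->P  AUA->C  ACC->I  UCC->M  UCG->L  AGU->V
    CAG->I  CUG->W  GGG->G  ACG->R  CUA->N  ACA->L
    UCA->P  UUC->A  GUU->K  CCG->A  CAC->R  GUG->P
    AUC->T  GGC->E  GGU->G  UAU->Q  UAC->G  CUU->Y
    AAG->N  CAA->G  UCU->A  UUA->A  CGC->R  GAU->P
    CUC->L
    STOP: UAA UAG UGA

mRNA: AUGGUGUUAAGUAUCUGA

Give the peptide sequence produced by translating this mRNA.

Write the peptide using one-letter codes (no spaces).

start AUG at pos 0
pos 0: AUG -> R; peptide=R
pos 3: GUG -> P; peptide=RP
pos 6: UUA -> A; peptide=RPA
pos 9: AGU -> V; peptide=RPAV
pos 12: AUC -> T; peptide=RPAVT
pos 15: UGA -> STOP

Answer: RPAVT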